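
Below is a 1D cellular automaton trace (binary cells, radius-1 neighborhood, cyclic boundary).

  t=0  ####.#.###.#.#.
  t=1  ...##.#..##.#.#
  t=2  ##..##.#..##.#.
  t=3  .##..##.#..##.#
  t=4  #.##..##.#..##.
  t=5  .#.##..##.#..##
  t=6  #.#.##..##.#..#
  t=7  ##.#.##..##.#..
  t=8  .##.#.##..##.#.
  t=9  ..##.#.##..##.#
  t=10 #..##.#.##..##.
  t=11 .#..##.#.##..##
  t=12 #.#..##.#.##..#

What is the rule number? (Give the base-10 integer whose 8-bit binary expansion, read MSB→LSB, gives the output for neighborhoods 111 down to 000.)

  nb ###: next=.  (t=0,i=1, bit7=0)
  nb ##.: next=#  (t=0,i=3, bit6=1)
  nb #.#: next=#  (t=0,i=4, bit5=1)
  nb #..: next=#  (t=1,i=0, bit4=1)
  nb .##: next=.  (t=0,i=0, bit3=0)
  nb .#.: next=.  (t=0,i=5, bit2=0)
  nb ..#: next=.  (t=1,i=2, bit1=0)
  nb ...: next=#  (t=1,i=1, bit0=1)
  bits 01110001 = 113

113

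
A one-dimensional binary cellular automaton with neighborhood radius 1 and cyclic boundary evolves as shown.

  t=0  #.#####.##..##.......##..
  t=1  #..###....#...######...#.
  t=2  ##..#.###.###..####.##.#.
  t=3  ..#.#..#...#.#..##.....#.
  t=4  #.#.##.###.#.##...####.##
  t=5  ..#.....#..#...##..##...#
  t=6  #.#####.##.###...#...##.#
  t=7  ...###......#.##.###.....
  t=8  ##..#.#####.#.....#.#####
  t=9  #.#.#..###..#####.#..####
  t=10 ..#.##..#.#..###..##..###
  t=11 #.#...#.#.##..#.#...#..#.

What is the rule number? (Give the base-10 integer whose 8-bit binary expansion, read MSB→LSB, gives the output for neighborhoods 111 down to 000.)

  nb ###: next=#  (t=0,i=3, bit7=1)
  nb ##.: next=.  (t=0,i=6, bit6=0)
  nb #.#: next=.  (t=0,i=1, bit5=0)
  nb #..: next=#  (t=0,i=10, bit4=1)
  nb .##: next=.  (t=0,i=2, bit3=0)
  nb .#.: next=#  (t=0,i=0, bit2=1)
  nb ..#: next=.  (t=0,i=11, bit1=0)
  nb ...: next=#  (t=0,i=15, bit0=1)
  bits 10010101 = 149

149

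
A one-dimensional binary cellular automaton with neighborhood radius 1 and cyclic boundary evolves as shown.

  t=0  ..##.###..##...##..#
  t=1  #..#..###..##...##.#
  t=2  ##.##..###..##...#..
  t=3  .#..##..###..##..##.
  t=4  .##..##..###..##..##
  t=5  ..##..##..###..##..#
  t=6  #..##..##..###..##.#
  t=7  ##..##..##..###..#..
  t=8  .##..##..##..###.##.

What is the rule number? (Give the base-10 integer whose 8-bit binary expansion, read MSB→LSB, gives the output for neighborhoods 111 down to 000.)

212

  ###|#  b7=1 t=0,i=6
  ##.|#  b6=1 t=0,i=3
  #.#|.  b5=0 t=0,i=4
  #..|#  b4=1 t=0,i=0
  .##|.  b3=0 t=0,i=2
  .#.|#  b2=1 t=0,i=19
  ..#|.  b1=0 t=0,i=1
  ...|.  b0=0 t=0,i=13
  bits 11010100 = 212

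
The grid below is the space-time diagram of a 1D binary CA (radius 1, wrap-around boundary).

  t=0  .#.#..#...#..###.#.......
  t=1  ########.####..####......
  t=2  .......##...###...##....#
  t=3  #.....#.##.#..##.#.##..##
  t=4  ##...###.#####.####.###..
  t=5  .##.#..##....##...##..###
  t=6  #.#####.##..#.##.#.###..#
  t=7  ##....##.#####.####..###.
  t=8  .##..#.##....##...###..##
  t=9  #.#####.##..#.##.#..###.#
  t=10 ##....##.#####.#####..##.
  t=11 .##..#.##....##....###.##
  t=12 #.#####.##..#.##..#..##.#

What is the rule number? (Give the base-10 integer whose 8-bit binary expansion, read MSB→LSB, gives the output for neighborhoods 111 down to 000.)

  [7] ### => .  t=0,i=14
  [6] ##. => #  t=0,i=15
  [5] #.# => #  t=0,i=2
  [4] #.. => #  t=0,i=4
  [3] .## => .  t=0,i=13
  [2] .#. => #  t=0,i=1
  [1] ..# => #  t=0,i=0
  [0] ... => .  t=0,i=8
  bits 01110110 = 118

118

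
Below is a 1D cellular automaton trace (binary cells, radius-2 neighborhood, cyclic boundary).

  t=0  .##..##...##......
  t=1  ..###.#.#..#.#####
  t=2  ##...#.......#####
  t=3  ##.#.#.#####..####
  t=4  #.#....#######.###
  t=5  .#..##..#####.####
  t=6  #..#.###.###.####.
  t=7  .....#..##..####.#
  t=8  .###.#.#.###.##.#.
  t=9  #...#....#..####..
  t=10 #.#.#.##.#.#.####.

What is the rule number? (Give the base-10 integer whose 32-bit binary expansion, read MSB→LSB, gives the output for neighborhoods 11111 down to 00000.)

3737890835

  ##### -> #   bit 31 = 1  t=1,i=15
  ####. -> #   bit 30 = 1  t=1,i=16
  ###.# -> .   bit 29 = 0  t=1,i=4
  ###.. -> #   bit 28 = 1  t=1,i=17
  ##.## -> #   bit 27 = 1  t=4,i=14
  ##.#. -> #   bit 26 = 1  t=1,i=5
  ##..# -> #   bit 25 = 1  t=0,i=3
  ##... -> .   bit 24 = 0  t=0,i=7
  #.### -> #   bit 23 = 1  t=1,i=13
  #.##. -> #   bit 22 = 1  t=8,i=13
  #.#.# -> .   bit 21 = 0  t=1,i=6
  #.#.. -> .   bit 20 = 0  t=1,i=8
  #..## -> #   bit 19 = 1  t=0,i=4
  #..#. -> .   bit 18 = 0  t=1,i=10
  #...# -> #   bit 17 = 1  t=0,i=8
  #.... -> #   bit 16 = 1  t=0,i=13
  .#### -> #   bit 15 = 1  t=1,i=14
  .###. -> .   bit 14 = 0  t=1,i=3
  .##.# -> #   bit 13 = 1  t=8,i=14
  .##.. -> #   bit 12 = 1  t=0,i=2
  .#.## -> .   bit 11 = 0  t=1,i=12
  .#.#. -> .   bit 10 = 0  t=1,i=7
  .#..# -> .   bit 9 = 0  t=1,i=9
  .#... -> .   bit 8 = 0  t=2,i=6
  ..### -> .   bit 7 = 0  t=1,i=2
  ..##. -> .   bit 6 = 0  t=0,i=1
  ..#.# -> .   bit 5 = 0  t=1,i=11
  ..#.. -> #   bit 4 = 1  t=2,i=5
  ...## -> .   bit 3 = 0  t=0,i=0
  ...#. -> .   bit 2 = 0  t=2,i=4
  ....# -> #   bit 1 = 1  t=0,i=17
  ..... -> #   bit 0 = 1  t=0,i=14
  bits 11011110110010111011000000010011 = 3737890835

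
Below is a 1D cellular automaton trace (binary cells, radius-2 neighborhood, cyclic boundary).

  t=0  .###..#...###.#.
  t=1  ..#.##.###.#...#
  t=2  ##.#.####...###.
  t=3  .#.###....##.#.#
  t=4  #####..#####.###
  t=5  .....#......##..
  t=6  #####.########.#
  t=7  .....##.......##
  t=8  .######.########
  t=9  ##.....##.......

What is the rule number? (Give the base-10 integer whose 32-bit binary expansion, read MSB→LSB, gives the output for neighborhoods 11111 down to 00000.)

  nb #####: next=.  (t=4,i=0, bit31=0)
  nb ####.: next=.  (t=2,i=7, bit30=0)
  nb ###.#: next=.  (t=0,i=12, bit29=0)
  nb ###..: next=.  (t=0,i=3, bit28=0)
  nb ##.##: next=#  (t=1,i=6, bit27=1)
  nb ##.#.: next=.  (t=0,i=13, bit26=0)
  nb ##..#: next=#  (t=0,i=4, bit25=1)
  nb ##...: next=.  (t=2,i=9, bit24=0)
  nb #.###: next=#  (t=1,i=7, bit23=1)
  nb #.##.: next=.  (t=1,i=4, bit22=0)
  nb #.#.#: next=#  (t=2,i=3, bit21=1)
  nb #.#..: next=.  (t=0,i=14, bit20=0)
  nb #..##: next=.  (t=0,i=0, bit19=0)
  nb #..#.: next=#  (t=0,i=5, bit18=1)
  nb #...#: next=#  (t=0,i=8, bit17=1)
  nb #....: next=#  (t=3,i=7, bit16=1)
  nb .####: next=.  (t=2,i=6, bit15=0)
  nb .###.: next=#  (t=0,i=2, bit14=1)
  nb .##.#: next=#  (t=1,i=5, bit13=1)
  nb .##..: next=#  (t=5,i=13, bit12=1)
  nb .#.##: next=#  (t=1,i=3, bit11=1)
  nb .#.#.: next=#  (t=3,i=0, bit10=1)
  nb .#..#: next=#  (t=0,i=15, bit9=1)
  nb .#...: next=#  (t=0,i=7, bit8=1)
  nb ..###: next=.  (t=0,i=1, bit7=0)
  nb ..##.: next=#  (t=3,i=10, bit6=1)
  nb ..#.#: next=.  (t=1,i=2, bit5=0)
  nb ..#..: next=.  (t=0,i=6, bit4=0)
  nb ...##: next=#  (t=0,i=9, bit3=1)
  nb ...#.: next=#  (t=1,i=14, bit2=1)
  nb ....#: next=#  (t=3,i=8, bit1=1)
  nb .....: next=#  (t=5,i=0, bit0=1)
  bits 00001010101001110111111101001111 = 178749263

178749263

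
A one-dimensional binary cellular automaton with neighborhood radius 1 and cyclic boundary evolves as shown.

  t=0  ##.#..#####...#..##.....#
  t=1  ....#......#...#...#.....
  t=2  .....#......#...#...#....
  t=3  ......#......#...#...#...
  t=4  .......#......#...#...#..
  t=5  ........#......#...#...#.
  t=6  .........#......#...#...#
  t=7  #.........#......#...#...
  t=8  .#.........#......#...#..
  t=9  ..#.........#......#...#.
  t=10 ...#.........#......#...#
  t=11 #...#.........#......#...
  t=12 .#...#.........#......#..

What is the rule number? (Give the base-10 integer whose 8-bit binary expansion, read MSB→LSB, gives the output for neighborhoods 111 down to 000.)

  nb ###: next=.  (t=0,i=0, bit7=0)
  nb ##.: next=.  (t=0,i=1, bit6=0)
  nb #.#: next=.  (t=0,i=2, bit5=0)
  nb #..: next=#  (t=0,i=4, bit4=1)
  nb .##: next=.  (t=0,i=6, bit3=0)
  nb .#.: next=.  (t=0,i=3, bit2=0)
  nb ..#: next=.  (t=0,i=5, bit1=0)
  nb ...: next=.  (t=0,i=12, bit0=0)
  bits 00010000 = 16

16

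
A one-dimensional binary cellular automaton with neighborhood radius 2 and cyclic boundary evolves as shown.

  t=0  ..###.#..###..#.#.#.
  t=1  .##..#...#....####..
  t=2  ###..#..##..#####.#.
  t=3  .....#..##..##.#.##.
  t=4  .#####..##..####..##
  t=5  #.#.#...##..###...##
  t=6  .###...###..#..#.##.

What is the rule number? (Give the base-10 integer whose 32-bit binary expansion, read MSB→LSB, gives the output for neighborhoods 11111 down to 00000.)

1293989119

  [31] ##### => .  t=2,i=14
  [30] ####. => #  t=1,i=16
  [29] ###.# => .  t=0,i=4
  [28] ###.. => .  t=0,i=11
  [27] ##.## => #  t=4,i=0
  [26] ##.#. => #  t=0,i=5
  [25] ##..# => .  t=0,i=12
  [24] ##... => #  t=1,i=18
  [23] #.### => .  t=2,i=0
  [22] #.##. => .  t=3,i=17
  [21] #.#.# => #  t=0,i=16
  [20] #.#.. => .  t=0,i=6
  [19] #..## => .  t=0,i=8
  [18] #..#. => .  t=0,i=13
  [17] #...# => .  t=0,i=0
  [16] #.... => .  t=1,i=11
  [15] .#### => #  t=1,i=15
  [14] .###. => .  t=0,i=3
  [13] .##.# => #  t=3,i=13
  [12] .##.. => #  t=1,i=2
  [11] .#.## => .  t=2,i=19
  [10] .#.#. => #  t=0,i=15
  [9] .#..# => .  t=0,i=7
  [8] .#... => .  t=0,i=19
  [7] ..### => #  t=0,i=2
  [6] ..##. => #  t=1,i=1
  [5] ..#.# => #  t=0,i=14
  [4] ..#.. => #  t=1,i=5
  [3] ...## => #  t=0,i=1
  [2] ...#. => #  t=1,i=8
  [1] ....# => #  t=1,i=12
  [0] ..... => #  t=3,i=1
  bits 01001101001000001011010011111111 = 1293989119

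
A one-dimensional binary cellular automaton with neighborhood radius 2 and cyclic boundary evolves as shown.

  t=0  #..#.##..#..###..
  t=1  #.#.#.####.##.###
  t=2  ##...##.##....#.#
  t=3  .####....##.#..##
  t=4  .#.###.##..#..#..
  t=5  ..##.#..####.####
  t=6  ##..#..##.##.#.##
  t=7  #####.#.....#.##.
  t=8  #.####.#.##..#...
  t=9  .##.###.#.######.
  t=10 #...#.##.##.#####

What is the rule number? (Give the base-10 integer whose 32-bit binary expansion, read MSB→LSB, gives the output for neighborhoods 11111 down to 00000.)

4153285019

  #####|#  b31=1 t=7,i=2
  ####.|#  b30=1 t=1,i=8
  ###.#|#  b29=1 t=1,i=0
  ###..|#  b28=1 t=0,i=14
  ##.##|.  b27=0 t=1,i=10
  ##.#.|#  b26=1 t=1,i=1
  ##..#|#  b25=1 t=0,i=7
  ##...|#  b24=1 t=2,i=2
  #.###|#  b23=1 t=1,i=6
  #.##.|.  b22=0 t=0,i=5
  #.#.#|.  b21=0 t=1,i=2
  #.#..|.  b20=0 t=3,i=12
  #..##|#  b19=1 t=0,i=11
  #..#.|#  b18=1 t=0,i=2
  #...#|#  b17=1 t=2,i=3
  #....|.  b16=0 t=2,i=11
  .####|.  b15=0 t=1,i=7
  .###.|.  b14=0 t=0,i=13
  .##.#|.  b13=0 t=1,i=12
  .##..|#  b12=1 t=0,i=6
  .#.##|#  b11=1 t=0,i=4
  .#.#.|.  b10=0 t=1,i=3
  .#..#|.  b9=0 t=0,i=1
  .#...|#  b8=1 t=4,i=15
  ..###|#  b7=1 t=0,i=12
  ..##.|.  b6=0 t=2,i=5
  ..#.#|.  b5=0 t=0,i=3
  ..#..|#  b4=1 t=0,i=0
  ...##|#  b3=1 t=2,i=4
  ...#.|.  b2=0 t=2,i=13
  ....#|#  b1=1 t=2,i=12
  .....|#  b0=1 t=7,i=9
  bits 11110111100011100001100110011011 = 4153285019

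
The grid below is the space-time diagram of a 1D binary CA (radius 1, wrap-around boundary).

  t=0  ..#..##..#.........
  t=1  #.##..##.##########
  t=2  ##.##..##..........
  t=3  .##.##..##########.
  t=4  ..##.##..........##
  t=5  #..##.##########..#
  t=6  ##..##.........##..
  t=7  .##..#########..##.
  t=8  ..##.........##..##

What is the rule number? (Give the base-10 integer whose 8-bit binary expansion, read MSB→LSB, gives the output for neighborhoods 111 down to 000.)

117

  ###|.  b7=0 t=1,i=10
  ##.|#  b6=1 t=0,i=6
  #.#|#  b5=1 t=1,i=1
  #..|#  b4=1 t=0,i=3
  .##|.  b3=0 t=0,i=5
  .#.|#  b2=1 t=0,i=2
  ..#|.  b1=0 t=0,i=1
  ...|#  b0=1 t=0,i=0
  bits 01110101 = 117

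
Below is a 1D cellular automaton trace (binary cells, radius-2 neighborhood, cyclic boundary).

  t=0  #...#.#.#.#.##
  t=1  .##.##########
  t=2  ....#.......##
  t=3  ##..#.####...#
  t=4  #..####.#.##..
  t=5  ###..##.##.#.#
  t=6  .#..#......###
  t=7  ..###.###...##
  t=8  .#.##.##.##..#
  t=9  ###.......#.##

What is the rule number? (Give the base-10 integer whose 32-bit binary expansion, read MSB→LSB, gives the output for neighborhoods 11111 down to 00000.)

  [31] ##### => .  t=1,i=6
  [30] ####. => #  t=1,i=12
  [29] ###.# => #  t=1,i=13
  [28] ###.. => .  t=0,i=0
  [27] ##.## => .  t=1,i=0
  [26] ##.#. => .  t=4,i=7
  [25] ##..# => .  t=3,i=2
  [24] ##... => #  t=0,i=1
  [23] #.### => #  t=0,i=12
  [22] #.##. => .  t=1,i=1
  [21] #.#.# => #  t=0,i=6
  [20] #.#.. => .  t=6,i=1
  [19] #..## => #  t=4,i=2
  [18] #..#. => #  t=3,i=3
  [17] #...# => #  t=0,i=2
  [16] #.... => #  t=2,i=1
  [15] .#### => .  t=1,i=5
  [14] .###. => #  t=0,i=13
  [13] .##.# => .  t=1,i=2
  [12] .##.. => #  t=2,i=13
  [11] .#.## => #  t=0,i=11
  [10] .#.#. => #  t=0,i=5
  [9] .#..# => #  t=4,i=1
  [8] .#... => .  t=2,i=5
  [7] ..### => .  t=3,i=13
  [6] ..##. => .  t=2,i=12
  [5] ..#.# => #  t=0,i=4
  [4] ..#.. => #  t=2,i=4
  [3] ...## => .  t=2,i=11
  [2] ...#. => .  t=0,i=3
  [1] ....# => .  t=2,i=2
  [0] ..... => #  t=2,i=7
  bits 01100001101011110101111000110001 = 1638882865

1638882865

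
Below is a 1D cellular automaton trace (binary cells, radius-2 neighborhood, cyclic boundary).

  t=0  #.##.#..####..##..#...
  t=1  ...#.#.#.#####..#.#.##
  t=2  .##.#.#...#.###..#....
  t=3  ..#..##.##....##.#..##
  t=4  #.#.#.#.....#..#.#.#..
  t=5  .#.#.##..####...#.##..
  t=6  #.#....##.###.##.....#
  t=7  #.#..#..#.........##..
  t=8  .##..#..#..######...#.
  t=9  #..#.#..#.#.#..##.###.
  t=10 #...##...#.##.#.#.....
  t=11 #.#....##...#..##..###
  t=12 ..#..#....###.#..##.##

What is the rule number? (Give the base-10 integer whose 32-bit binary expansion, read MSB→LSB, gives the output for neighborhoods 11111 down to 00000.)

1377477655

  [31] ##### => .  t=1,i=11
  [30] ####. => #  t=0,i=10
  [29] ###.# => .  t=6,i=12
  [28] ###.. => #  t=0,i=11
  [27] ##.## => .  t=3,i=7
  [26] ##.#. => .  t=0,i=4
  [25] ##..# => #  t=0,i=12
  [24] ##... => .  t=1,i=0
  [23] #.### => .  t=1,i=9
  [22] #.##. => .  t=0,i=2
  [21] #.#.# => .  t=1,i=5
  [20] #.#.. => #  t=0,i=5
  [19] #..## => #  t=0,i=7
  [18] #..#. => .  t=0,i=17
  [17] #...# => #  t=0,i=20
  [16] #.... => .  t=2,i=19
  [15] .#### => #  t=0,i=9
  [14] .###. => .  t=2,i=13
  [13] .##.# => #  t=0,i=3
  [12] .##.. => .  t=0,i=15
  [11] .#.## => .  t=0,i=1
  [10] .#.#. => #  t=1,i=4
  [9] .#..# => .  t=0,i=6
  [8] .#... => .  t=0,i=19
  [7] ..### => .  t=0,i=8
  [6] ..##. => .  t=0,i=14
  [5] ..#.# => .  t=0,i=0
  [4] ..#.. => #  t=0,i=18
  [3] ...## => .  t=2,i=0
  [2] ...#. => #  t=0,i=21
  [1] ....# => #  t=2,i=21
  [0] ..... => #  t=2,i=20
  bits 01010010000110101010010000010111 = 1377477655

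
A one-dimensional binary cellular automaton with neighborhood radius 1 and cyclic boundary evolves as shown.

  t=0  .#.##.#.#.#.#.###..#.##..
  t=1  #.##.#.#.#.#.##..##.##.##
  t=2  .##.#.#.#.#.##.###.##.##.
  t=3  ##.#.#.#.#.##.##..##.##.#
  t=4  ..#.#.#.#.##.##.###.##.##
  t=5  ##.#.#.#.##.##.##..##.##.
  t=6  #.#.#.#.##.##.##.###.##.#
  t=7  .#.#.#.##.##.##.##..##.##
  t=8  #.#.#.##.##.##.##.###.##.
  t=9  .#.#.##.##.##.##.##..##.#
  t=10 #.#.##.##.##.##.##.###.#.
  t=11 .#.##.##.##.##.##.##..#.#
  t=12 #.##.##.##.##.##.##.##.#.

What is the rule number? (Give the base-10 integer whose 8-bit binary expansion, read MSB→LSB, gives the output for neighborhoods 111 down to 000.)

59

  ###|.  b7=0 t=0,i=15
  ##.|.  b6=0 t=0,i=4
  #.#|#  b5=1 t=0,i=2
  #..|#  b4=1 t=0,i=17
  .##|#  b3=1 t=0,i=3
  .#.|.  b2=0 t=0,i=1
  ..#|#  b1=1 t=0,i=0
  ...|#  b0=1 t=0,i=24
  bits 00111011 = 59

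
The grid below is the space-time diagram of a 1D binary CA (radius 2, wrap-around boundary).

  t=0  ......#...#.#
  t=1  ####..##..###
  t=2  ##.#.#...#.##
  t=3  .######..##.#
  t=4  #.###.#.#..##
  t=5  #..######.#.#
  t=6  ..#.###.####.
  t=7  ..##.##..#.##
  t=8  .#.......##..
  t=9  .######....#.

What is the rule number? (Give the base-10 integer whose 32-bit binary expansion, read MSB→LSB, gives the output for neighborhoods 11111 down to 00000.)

  #####|#  b31=1 t=1,i=0
  ####.|.  b30=0 t=1,i=2
  ###.#|#  b29=1 t=2,i=1
  ###..|#  b28=1 t=1,i=3
  ##.##|.  b27=0 t=4,i=1
  ##.#.|#  b26=1 t=2,i=2
  ##..#|.  b25=0 t=1,i=4
  ##...|#  b24=1 t=6,i=12
  #.###|.  b23=0 t=2,i=11
  #.##.|.  b22=0 t=5,i=12
  #.#.#|#  b21=1 t=2,i=3
  #.#..|#  b20=1 t=0,i=12
  #..##|#  b19=1 t=1,i=5
  #..#.|.  b18=0 t=7,i=8
  #...#|.  b17=0 t=0,i=8
  #....|#  b16=1 t=0,i=1
  .####|#  b15=1 t=1,i=11
  .###.|#  b14=1 t=4,i=3
  .##.#|.  b13=0 t=3,i=10
  .##..|.  b12=0 t=1,i=7
  .#.##|#  b11=1 t=2,i=10
  .#.#.|#  b10=1 t=0,i=11
  .#..#|.  b9=0 t=4,i=9
  .#...|#  b8=1 t=0,i=0
  ..###|.  b7=0 t=1,i=10
  ..##.|.  b6=0 t=1,i=6
  ..#.#|#  b5=1 t=0,i=10
  ..#..|#  b4=1 t=0,i=6
  ...##|.  b3=0 t=8,i=8
  ...#.|.  b2=0 t=0,i=5
  ....#|.  b1=0 t=0,i=4
  .....|#  b0=1 t=0,i=2
  bits 10110101001110011100110100110001 = 3040464177

3040464177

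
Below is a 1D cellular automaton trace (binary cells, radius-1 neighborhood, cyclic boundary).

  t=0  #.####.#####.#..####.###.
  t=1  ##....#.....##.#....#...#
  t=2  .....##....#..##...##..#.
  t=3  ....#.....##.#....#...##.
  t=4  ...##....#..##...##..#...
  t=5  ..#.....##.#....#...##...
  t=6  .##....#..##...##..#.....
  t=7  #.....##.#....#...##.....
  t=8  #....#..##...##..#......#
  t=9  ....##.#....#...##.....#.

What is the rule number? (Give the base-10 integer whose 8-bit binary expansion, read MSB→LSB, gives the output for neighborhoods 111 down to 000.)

  ### -> .   bit 7 = 0  t=0,i=3
  ##. -> .   bit 6 = 0  t=0,i=5
  #.# -> #   bit 5 = 1  t=0,i=1
  #.. -> .   bit 4 = 0  t=0,i=14
  .## -> .   bit 3 = 0  t=0,i=2
  .#. -> #   bit 2 = 1  t=0,i=0
  ..# -> #   bit 1 = 1  t=0,i=15
  ... -> .   bit 0 = 0  t=1,i=3
  bits 00100110 = 38

38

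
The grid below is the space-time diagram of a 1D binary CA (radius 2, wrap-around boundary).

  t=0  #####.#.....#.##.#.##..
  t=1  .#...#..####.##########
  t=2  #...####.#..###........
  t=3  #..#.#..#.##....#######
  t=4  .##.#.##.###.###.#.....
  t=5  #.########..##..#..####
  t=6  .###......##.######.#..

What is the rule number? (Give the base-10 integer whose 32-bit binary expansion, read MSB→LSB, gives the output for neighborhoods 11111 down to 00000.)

  #####|.  b31=0 t=0,i=2
  ####.|.  b30=0 t=0,i=3
  ###.#|.  b29=0 t=0,i=4
  ###..|.  b28=0 t=2,i=14
  ##.##|#  b27=1 t=1,i=12
  ##.#.|#  b26=1 t=0,i=5
  ##..#|#  b25=1 t=0,i=21
  ##...|.  b24=0 t=2,i=15
  #.###|#  b23=1 t=1,i=13
  #.##.|#  b22=1 t=0,i=14
  #.#.#|#  b21=1 t=0,i=17
  #.#..|.  b20=0 t=0,i=6
  #..##|#  b19=1 t=0,i=22
  #..#.|#  b18=1 t=3,i=2
  #...#|.  b17=0 t=1,i=3
  #....|#  b16=1 t=0,i=8
  .####|#  b15=1 t=0,i=1
  .###.|.  b14=0 t=2,i=13
  .##.#|#  b13=1 t=0,i=15
  .##..|#  b12=1 t=0,i=20
  .#.##|#  b11=1 t=0,i=13
  .#.#.|#  b10=1 t=3,i=4
  .#..#|#  b9=1 t=1,i=6
  .#...|.  b8=0 t=0,i=7
  ..###|.  b7=0 t=0,i=0
  ..##.|.  b6=0 t=4,i=1
  ..#.#|.  b5=0 t=0,i=12
  ..#..|#  b4=1 t=1,i=5
  ...##|#  b3=1 t=2,i=3
  ...#.|#  b2=1 t=0,i=11
  ....#|#  b1=1 t=0,i=10
  .....|#  b0=1 t=0,i=9
  bits 00001110111011011011111000011111 = 250461727

250461727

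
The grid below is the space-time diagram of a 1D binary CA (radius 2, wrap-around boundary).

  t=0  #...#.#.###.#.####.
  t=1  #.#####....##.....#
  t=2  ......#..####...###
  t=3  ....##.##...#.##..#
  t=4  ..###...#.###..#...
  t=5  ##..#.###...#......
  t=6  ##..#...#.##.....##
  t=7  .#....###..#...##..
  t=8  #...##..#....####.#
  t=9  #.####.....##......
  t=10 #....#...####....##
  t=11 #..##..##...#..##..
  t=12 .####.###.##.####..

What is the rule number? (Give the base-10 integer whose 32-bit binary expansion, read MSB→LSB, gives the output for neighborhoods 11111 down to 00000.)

339351150

  ##### -> .   bit 31 = 0  t=1,i=4
  ####. -> .   bit 30 = 0  t=0,i=16
  ###.# -> .   bit 29 = 0  t=0,i=10
  ###.. -> #   bit 28 = 1  t=1,i=6
  ##.## -> .   bit 27 = 0  t=1,i=1
  ##.#. -> #   bit 26 = 1  t=0,i=11
  ##..# -> .   bit 25 = 0  t=3,i=16
  ##... -> .   bit 24 = 0  t=1,i=7
  #.### -> .   bit 23 = 0  t=0,i=8
  #.##. -> .   bit 22 = 0  t=3,i=7
  #.#.# -> #   bit 21 = 1  t=0,i=6
  #.#.. -> #   bit 20 = 1  t=0,i=0
  #..## -> #   bit 19 = 1  t=2,i=8
  #..#. -> .   bit 18 = 0  t=3,i=17
  #...# -> #   bit 17 = 1  t=0,i=2
  #.... -> .   bit 16 = 0  t=1,i=8
  .#### -> .   bit 15 = 0  t=0,i=15
  .###. -> .   bit 14 = 0  t=0,i=9
  .##.# -> .   bit 13 = 0  t=1,i=0
  .##.. -> #   bit 12 = 1  t=1,i=12
  .#.## -> .   bit 11 = 0  t=0,i=7
  .#.#. -> #   bit 10 = 1  t=0,i=5
  .#..# -> #   bit 9 = 1  t=2,i=7
  .#... -> .   bit 8 = 0  t=0,i=1
  ..### -> .   bit 7 = 0  t=2,i=9
  ..##. -> #   bit 6 = 1  t=1,i=11
  ..#.# -> #   bit 5 = 1  t=0,i=4
  ..#.. -> .   bit 4 = 0  t=2,i=6
  ...## -> #   bit 3 = 1  t=1,i=10
  ...#. -> #   bit 2 = 1  t=0,i=3
  ....# -> #   bit 1 = 1  t=1,i=9
  ..... -> .   bit 0 = 0  t=1,i=15
  bits 00010100001110100001011001101110 = 339351150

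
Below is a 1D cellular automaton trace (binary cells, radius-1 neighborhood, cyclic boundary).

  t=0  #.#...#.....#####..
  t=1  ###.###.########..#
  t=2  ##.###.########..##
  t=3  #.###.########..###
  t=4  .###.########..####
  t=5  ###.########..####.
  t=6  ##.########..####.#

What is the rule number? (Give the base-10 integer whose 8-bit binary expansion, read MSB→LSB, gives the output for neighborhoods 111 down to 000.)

  ###|#  b7=1 t=0,i=13
  ##.|.  b6=0 t=0,i=16
  #.#|#  b5=1 t=0,i=1
  #..|.  b4=0 t=0,i=3
  .##|#  b3=1 t=0,i=12
  .#.|#  b2=1 t=0,i=0
  ..#|#  b1=1 t=0,i=5
  ...|#  b0=1 t=0,i=4
  bits 10101111 = 175

175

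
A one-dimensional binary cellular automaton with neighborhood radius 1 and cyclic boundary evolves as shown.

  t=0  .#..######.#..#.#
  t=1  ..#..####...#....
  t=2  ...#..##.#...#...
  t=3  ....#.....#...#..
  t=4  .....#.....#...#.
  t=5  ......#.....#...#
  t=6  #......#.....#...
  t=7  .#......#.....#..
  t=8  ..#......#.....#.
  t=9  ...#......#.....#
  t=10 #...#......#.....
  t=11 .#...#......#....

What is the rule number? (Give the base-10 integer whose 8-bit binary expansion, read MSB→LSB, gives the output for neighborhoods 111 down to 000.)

144

  ###|#  b7=1 t=0,i=5
  ##.|.  b6=0 t=0,i=9
  #.#|.  b5=0 t=0,i=0
  #..|#  b4=1 t=0,i=2
  .##|.  b3=0 t=0,i=4
  .#.|.  b2=0 t=0,i=1
  ..#|.  b1=0 t=0,i=3
  ...|.  b0=0 t=1,i=0
  bits 10010000 = 144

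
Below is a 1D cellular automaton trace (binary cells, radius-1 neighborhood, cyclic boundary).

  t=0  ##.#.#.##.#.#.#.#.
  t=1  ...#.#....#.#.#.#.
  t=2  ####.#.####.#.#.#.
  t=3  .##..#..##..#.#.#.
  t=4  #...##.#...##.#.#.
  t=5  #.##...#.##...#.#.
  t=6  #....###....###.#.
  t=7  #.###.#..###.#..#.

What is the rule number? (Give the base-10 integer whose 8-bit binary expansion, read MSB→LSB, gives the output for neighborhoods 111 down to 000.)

135

  ### -> #   bit 7 = 1  t=2,i=1
  ##. -> .   bit 6 = 0  t=0,i=1
  #.# -> .   bit 5 = 0  t=0,i=2
  #.. -> .   bit 4 = 0  t=1,i=6
  .## -> .   bit 3 = 0  t=0,i=0
  .#. -> #   bit 2 = 1  t=0,i=3
  ..# -> #   bit 1 = 1  t=1,i=2
  ... -> #   bit 0 = 1  t=1,i=0
  bits 10000111 = 135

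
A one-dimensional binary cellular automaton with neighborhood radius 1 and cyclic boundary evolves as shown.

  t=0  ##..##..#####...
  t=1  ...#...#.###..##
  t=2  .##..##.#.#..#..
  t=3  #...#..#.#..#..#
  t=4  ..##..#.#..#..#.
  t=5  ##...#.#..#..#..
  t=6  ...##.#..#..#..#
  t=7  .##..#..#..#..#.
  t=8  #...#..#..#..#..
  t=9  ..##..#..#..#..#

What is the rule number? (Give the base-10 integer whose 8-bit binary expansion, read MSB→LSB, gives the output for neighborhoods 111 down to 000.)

  ###|#  b7=1 t=0,i=9
  ##.|.  b6=0 t=0,i=1
  #.#|#  b5=1 t=1,i=8
  #..|.  b4=0 t=0,i=2
  .##|.  b3=0 t=0,i=0
  .#.|.  b2=0 t=1,i=3
  ..#|#  b1=1 t=0,i=3
  ...|#  b0=1 t=0,i=14
  bits 10100011 = 163

163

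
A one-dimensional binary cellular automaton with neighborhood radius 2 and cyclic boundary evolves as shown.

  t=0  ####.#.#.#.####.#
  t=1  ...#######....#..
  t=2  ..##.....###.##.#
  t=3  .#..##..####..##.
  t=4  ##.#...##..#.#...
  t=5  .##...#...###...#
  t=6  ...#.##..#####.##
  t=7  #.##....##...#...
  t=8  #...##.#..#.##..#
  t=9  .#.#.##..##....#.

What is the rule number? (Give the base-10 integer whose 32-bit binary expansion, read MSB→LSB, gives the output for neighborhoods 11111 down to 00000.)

  [31] ##### => .  t=0,i=1
  [30] ####. => .  t=0,i=2
  [29] ###.# => #  t=0,i=3
  [28] ###.. => #  t=1,i=9
  [27] ##.## => .  t=0,i=15
  [26] ##.#. => #  t=0,i=4
  [25] ##..# => .  t=3,i=6
  [24] ##... => #  t=1,i=10
  [23] #.### => .  t=0,i=11
  [22] #.##. => .  t=2,i=13
  [21] #.#.# => #  t=0,i=5
  [20] #.#.. => .  t=2,i=16
  [19] #..## => #  t=2,i=1
  [18] #..#. => #  t=3,i=0
  [17] #...# => .  t=4,i=5
  [16] #.... => #  t=1,i=11
  [15] .#### => .  t=0,i=0
  [14] .###. => #  t=2,i=10
  [13] .##.# => #  t=2,i=14
  [12] .##.. => .  t=2,i=3
  [11] .#.## => .  t=0,i=10
  [10] .#.#. => #  t=0,i=6
  [9] .#..# => .  t=2,i=0
  [8] .#... => .  t=1,i=15
  [7] ..### => #  t=1,i=3
  [6] ..##. => .  t=2,i=2
  [5] ..#.# => #  t=4,i=11
  [4] ..#.. => #  t=1,i=14
  [3] ...## => #  t=1,i=2
  [2] ...#. => #  t=1,i=13
  [1] ....# => .  t=1,i=1
  [0] ..... => .  t=1,i=0
  bits 00110101001011010110010010111100 = 892167356

892167356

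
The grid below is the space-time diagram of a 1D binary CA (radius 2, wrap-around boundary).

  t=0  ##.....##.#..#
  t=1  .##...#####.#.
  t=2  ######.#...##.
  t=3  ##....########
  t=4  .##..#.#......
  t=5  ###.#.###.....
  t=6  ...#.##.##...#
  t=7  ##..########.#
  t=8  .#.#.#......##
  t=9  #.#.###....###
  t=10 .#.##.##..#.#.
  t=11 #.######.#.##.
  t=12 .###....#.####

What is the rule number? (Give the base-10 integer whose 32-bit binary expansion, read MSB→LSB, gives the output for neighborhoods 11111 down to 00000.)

  nb #####: next=.  (t=1,i=8, bit31=0)
  nb ####.: next=.  (t=1,i=9, bit30=0)
  nb ###.#: next=.  (t=1,i=10, bit29=0)
  nb ###..: next=#  (t=0,i=1, bit28=1)
  nb ##.##: next=#  (t=2,i=13, bit27=1)
  nb ##.#.: next=#  (t=0,i=9, bit26=1)
  nb ##..#: next=.  (t=4,i=3, bit25=0)
  nb ##...: next=#  (t=0,i=2, bit24=1)
  nb #.###: next=#  (t=2,i=0, bit23=1)
  nb #.##.: next=#  (t=6,i=5, bit22=1)
  nb #.#.#: next=.  (t=5,i=4, bit21=0)
  nb #.#..: next=#  (t=0,i=10, bit20=1)
  nb #..##: next=#  (t=0,i=12, bit19=1)
  nb #..#.: next=#  (t=4,i=4, bit18=1)
  nb #...#: next=#  (t=1,i=4, bit17=1)
  nb #....: next=.  (t=0,i=3, bit16=0)
  nb .####: next=#  (t=1,i=7, bit15=1)
  nb .###.: next=.  (t=0,i=0, bit14=0)
  nb .##.#: next=#  (t=0,i=8, bit13=1)
  nb .##..: next=#  (t=1,i=2, bit12=1)
  nb .#.##: next=#  (t=5,i=5, bit11=1)
  nb .#.#.: next=#  (t=4,i=6, bit10=1)
  nb .#..#: next=.  (t=0,i=11, bit9=0)
  nb .#...: next=#  (t=2,i=8, bit8=1)
  nb ..###: next=.  (t=0,i=13, bit7=0)
  nb ..##.: next=#  (t=0,i=7, bit6=1)
  nb ..#.#: next=.  (t=4,i=5, bit5=0)
  nb ..#..: next=#  (t=6,i=13, bit4=1)
  nb ...##: next=#  (t=0,i=6, bit3=1)
  nb ...#.: next=.  (t=6,i=2, bit2=0)
  nb ....#: next=.  (t=0,i=5, bit1=0)
  nb .....: next=.  (t=0,i=4, bit0=0)
  bits 00011101110111101011110101011000 = 501136728

501136728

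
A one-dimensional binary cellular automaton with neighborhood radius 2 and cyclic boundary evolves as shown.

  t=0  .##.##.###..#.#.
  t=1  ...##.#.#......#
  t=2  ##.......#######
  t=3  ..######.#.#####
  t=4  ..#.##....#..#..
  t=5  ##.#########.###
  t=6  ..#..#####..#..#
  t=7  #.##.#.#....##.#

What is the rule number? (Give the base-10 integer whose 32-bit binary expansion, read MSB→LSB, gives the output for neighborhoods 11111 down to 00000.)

2302892951

  ##### -> #   bit 31 = 1  t=2,i=11
  ####. -> .   bit 30 = 0  t=2,i=0
  ###.# -> .   bit 29 = 0  t=3,i=7
  ###.. -> .   bit 28 = 0  t=0,i=9
  ##.## -> #   bit 27 = 1  t=0,i=3
  ##.#. -> .   bit 26 = 0  t=1,i=5
  ##..# -> .   bit 25 = 0  t=0,i=10
  ##... -> #   bit 24 = 1  t=2,i=2
  #.### -> .   bit 23 = 0  t=0,i=7
  #.##. -> #   bit 22 = 1  t=0,i=4
  #.#.# -> .   bit 21 = 0  t=1,i=6
  #.#.. -> .   bit 20 = 0  t=0,i=14
  #..## -> .   bit 19 = 0  t=0,i=0
  #..#. -> .   bit 18 = 0  t=0,i=11
  #...# -> #   bit 17 = 1  t=1,i=1
  #.... -> #   bit 16 = 1  t=1,i=10
  .#### -> .   bit 15 = 0  t=2,i=10
  .###. -> #   bit 14 = 1  t=0,i=8
  .##.# -> .   bit 13 = 0  t=0,i=2
  .##.. -> #   bit 12 = 1  t=4,i=5
  .#.## -> #   bit 11 = 1  t=3,i=10
  .#.#. -> .   bit 10 = 0  t=0,i=13
  .#..# -> #   bit 9 = 1  t=0,i=15
  .#... -> #   bit 8 = 1  t=1,i=0
  ..### -> #   bit 7 = 1  t=2,i=9
  ..##. -> .   bit 6 = 0  t=0,i=1
  ..#.# -> .   bit 5 = 0  t=0,i=12
  ..#.. -> #   bit 4 = 1  t=1,i=15
  ...## -> .   bit 3 = 0  t=1,i=2
  ...#. -> #   bit 2 = 1  t=1,i=14
  ....# -> #   bit 1 = 1  t=1,i=13
  ..... -> #   bit 0 = 1  t=1,i=11
  bits 10001001010000110101101110010111 = 2302892951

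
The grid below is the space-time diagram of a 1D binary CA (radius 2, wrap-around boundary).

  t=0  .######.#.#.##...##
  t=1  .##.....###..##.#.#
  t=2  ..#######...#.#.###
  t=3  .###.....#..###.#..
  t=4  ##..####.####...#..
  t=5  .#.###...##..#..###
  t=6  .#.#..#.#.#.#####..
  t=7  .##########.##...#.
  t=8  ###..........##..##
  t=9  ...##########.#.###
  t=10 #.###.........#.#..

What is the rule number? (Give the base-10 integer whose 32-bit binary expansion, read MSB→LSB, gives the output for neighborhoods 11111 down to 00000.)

  #####|.  b31=0 t=0,i=3
  ####.|.  b30=0 t=0,i=5
  ###.#|.  b29=0 t=0,i=6
  ###..|.  b28=0 t=1,i=10
  ##.##|.  b27=0 t=0,i=0
  ##.#.|.  b26=0 t=0,i=7
  ##..#|.  b25=0 t=1,i=11
  ##...|#  b24=1 t=0,i=14
  #.###|#  b23=1 t=0,i=1
  #.##.|.  b22=0 t=0,i=12
  #.#.#|#  b21=1 t=0,i=8
  #.#..|#  b20=1 t=3,i=16
  #..##|#  b19=1 t=1,i=12
  #..#.|#  b18=1 t=5,i=12
  #...#|.  b17=0 t=0,i=15
  #....|#  b16=1 t=1,i=4
  .####|#  b15=1 t=0,i=2
  .###.|.  b14=0 t=1,i=9
  .##.#|#  b13=1 t=0,i=18
  .##..|#  b12=1 t=0,i=13
  .#.##|.  b11=0 t=0,i=11
  .#.#.|#  b10=1 t=0,i=9
  .#..#|#  b9=1 t=3,i=10
  .#...|.  b8=0 t=3,i=17
  ..###|#  b7=1 t=1,i=8
  ..##.|.  b6=0 t=0,i=17
  ..#.#|#  b5=1 t=2,i=12
  ..#..|#  b4=1 t=3,i=9
  ...##|#  b3=1 t=0,i=16
  ...#.|.  b2=0 t=2,i=11
  ....#|#  b1=1 t=1,i=6
  .....|#  b0=1 t=1,i=5
  bits 00000001101111011011011010111011 = 29210299

29210299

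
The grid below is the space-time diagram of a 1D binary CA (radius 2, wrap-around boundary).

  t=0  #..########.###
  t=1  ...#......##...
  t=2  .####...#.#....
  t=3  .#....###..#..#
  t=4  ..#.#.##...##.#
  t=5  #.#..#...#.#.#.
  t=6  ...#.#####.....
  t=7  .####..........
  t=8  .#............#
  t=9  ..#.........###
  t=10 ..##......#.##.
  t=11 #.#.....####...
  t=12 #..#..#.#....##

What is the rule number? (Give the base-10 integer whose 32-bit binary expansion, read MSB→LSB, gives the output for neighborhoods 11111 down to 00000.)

738348022

  nb #####: next=.  (t=0,i=5, bit31=0)
  nb ####.: next=.  (t=0,i=9, bit30=0)
  nb ###.#: next=#  (t=0,i=10, bit29=1)
  nb ###..: next=.  (t=0,i=0, bit28=0)
  nb ##.##: next=#  (t=0,i=11, bit27=1)
  nb ##.#.: next=#  (t=4,i=13, bit26=1)
  nb ##..#: next=.  (t=0,i=1, bit25=0)
  nb ##...: next=.  (t=1,i=12, bit24=0)
  nb #.###: next=.  (t=0,i=12, bit23=0)
  nb #.##.: next=.  (t=4,i=6, bit22=0)
  nb #.#.#: next=.  (t=4,i=4, bit21=0)
  nb #.#..: next=.  (t=2,i=10, bit20=0)
  nb #..##: next=.  (t=0,i=2, bit19=0)
  nb #..#.: next=.  (t=3,i=10, bit18=0)
  nb #...#: next=#  (t=2,i=6, bit17=1)
  nb #....: next=.  (t=1,i=5, bit16=0)
  nb .####: next=.  (t=0,i=4, bit15=0)
  nb .###.: next=#  (t=3,i=7, bit14=1)
  nb .##.#: next=.  (t=4,i=12, bit13=0)
  nb .##..: next=.  (t=1,i=11, bit12=0)
  nb .#.##: next=#  (t=4,i=5, bit11=1)
  nb .#.#.: next=.  (t=2,i=9, bit10=0)
  nb .#..#: next=#  (t=3,i=12, bit9=1)
  nb .#...: next=#  (t=1,i=4, bit8=1)
  nb ..###: next=#  (t=0,i=3, bit7=1)
  nb ..##.: next=#  (t=1,i=10, bit6=1)
  nb ..#.#: next=#  (t=2,i=8, bit5=1)
  nb ..#..: next=#  (t=1,i=3, bit4=1)
  nb ...##: next=.  (t=1,i=9, bit3=0)
  nb ...#.: next=#  (t=1,i=2, bit2=1)
  nb ....#: next=#  (t=1,i=1, bit1=1)
  nb .....: next=.  (t=1,i=0, bit0=0)
  bits 00101100000000100100101111110110 = 738348022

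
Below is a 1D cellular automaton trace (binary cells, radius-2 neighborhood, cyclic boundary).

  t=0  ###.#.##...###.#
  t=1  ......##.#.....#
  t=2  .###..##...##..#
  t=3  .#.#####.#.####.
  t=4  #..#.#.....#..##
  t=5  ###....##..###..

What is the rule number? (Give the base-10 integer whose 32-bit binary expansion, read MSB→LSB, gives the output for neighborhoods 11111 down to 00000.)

2463052369

  #####|#  b31=1 t=3,i=5
  ####.|.  b30=0 t=0,i=1
  ###.#|.  b29=0 t=0,i=2
  ###..|#  b28=1 t=2,i=3
  ##.##|.  b27=0 t=0,i=14
  ##.#.|.  b26=0 t=0,i=3
  ##..#|#  b25=1 t=2,i=4
  ##...|.  b24=0 t=0,i=8
  #.###|#  b23=1 t=0,i=15
  #.##.|#  b22=1 t=0,i=6
  #.#.#|.  b21=0 t=0,i=4
  #.#..|.  b20=0 t=1,i=9
  #..##|#  b19=1 t=2,i=5
  #..#.|#  b18=1 t=2,i=14
  #...#|#  b17=1 t=0,i=9
  #....|#  b16=1 t=1,i=1
  .####|.  b15=0 t=0,i=0
  .###.|.  b14=0 t=0,i=12
  .##.#|#  b13=1 t=1,i=7
  .##..|#  b12=1 t=0,i=7
  .#.##|.  b11=0 t=0,i=5
  .#.#.|.  b10=0 t=4,i=4
  .#..#|#  b9=1 t=4,i=12
  .#...|.  b8=0 t=1,i=0
  ..###|.  b7=0 t=0,i=11
  ..##.|#  b6=1 t=1,i=6
  ..#.#|.  b5=0 t=2,i=15
  ..#..|#  b4=1 t=1,i=15
  ...##|.  b3=0 t=0,i=10
  ...#.|.  b2=0 t=1,i=14
  ....#|.  b1=0 t=1,i=4
  .....|#  b0=1 t=1,i=2
  bits 10010010110011110011001001010001 = 2463052369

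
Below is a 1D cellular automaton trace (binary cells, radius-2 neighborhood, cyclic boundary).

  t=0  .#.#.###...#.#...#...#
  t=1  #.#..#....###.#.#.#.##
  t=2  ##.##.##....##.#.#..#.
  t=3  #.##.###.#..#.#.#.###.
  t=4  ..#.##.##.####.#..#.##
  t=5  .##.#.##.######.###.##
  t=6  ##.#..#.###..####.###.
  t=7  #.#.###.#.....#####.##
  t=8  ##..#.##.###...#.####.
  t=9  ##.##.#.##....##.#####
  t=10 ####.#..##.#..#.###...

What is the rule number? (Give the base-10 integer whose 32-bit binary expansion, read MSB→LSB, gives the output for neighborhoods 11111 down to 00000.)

  ##### -> .   bit 31 = 0  t=5,i=11
  ####. -> #   bit 30 = 1  t=4,i=12
  ###.# -> #   bit 29 = 1  t=1,i=0
  ###.. -> .   bit 28 = 0  t=0,i=7
  ##.## -> #   bit 27 = 1  t=2,i=2
  ##.#. -> #   bit 26 = 1  t=1,i=1
  ##..# -> .   bit 25 = 0  t=4,i=0
  ##... -> .   bit 24 = 0  t=0,i=8
  #.### -> #   bit 23 = 1  t=0,i=5
  #.##. -> #   bit 22 = 1  t=2,i=0
  #.#.# -> .   bit 21 = 0  t=0,i=1
  #.#.. -> .   bit 20 = 0  t=0,i=13
  #..## -> .   bit 19 = 0  t=6,i=12
  #..#. -> #   bit 18 = 1  t=1,i=4
  #...# -> .   bit 17 = 0  t=0,i=9
  #.... -> #   bit 16 = 1  t=1,i=7
  .#### -> #   bit 15 = 1  t=4,i=11
  .###. -> .   bit 14 = 0  t=0,i=6
  .##.# -> .   bit 13 = 0  t=2,i=1
  .##.. -> #   bit 12 = 1  t=2,i=7
  .#.## -> .   bit 11 = 0  t=0,i=4
  .#.#. -> #   bit 10 = 1  t=0,i=0
  .#..# -> #   bit 9 = 1  t=1,i=3
  .#... -> #   bit 8 = 1  t=0,i=14
  ..### -> .   bit 7 = 0  t=1,i=10
  ..##. -> #   bit 6 = 1  t=2,i=12
  ..#.# -> #   bit 5 = 1  t=0,i=11
  ..#.. -> .   bit 4 = 0  t=0,i=17
  ...## -> .   bit 3 = 0  t=1,i=9
  ...#. -> #   bit 2 = 1  t=0,i=10
  ....# -> .   bit 1 = 0  t=1,i=8
  ..... -> #   bit 0 = 1  t=7,i=11
  bits 01101100110001011001011101100101 = 1824888677

1824888677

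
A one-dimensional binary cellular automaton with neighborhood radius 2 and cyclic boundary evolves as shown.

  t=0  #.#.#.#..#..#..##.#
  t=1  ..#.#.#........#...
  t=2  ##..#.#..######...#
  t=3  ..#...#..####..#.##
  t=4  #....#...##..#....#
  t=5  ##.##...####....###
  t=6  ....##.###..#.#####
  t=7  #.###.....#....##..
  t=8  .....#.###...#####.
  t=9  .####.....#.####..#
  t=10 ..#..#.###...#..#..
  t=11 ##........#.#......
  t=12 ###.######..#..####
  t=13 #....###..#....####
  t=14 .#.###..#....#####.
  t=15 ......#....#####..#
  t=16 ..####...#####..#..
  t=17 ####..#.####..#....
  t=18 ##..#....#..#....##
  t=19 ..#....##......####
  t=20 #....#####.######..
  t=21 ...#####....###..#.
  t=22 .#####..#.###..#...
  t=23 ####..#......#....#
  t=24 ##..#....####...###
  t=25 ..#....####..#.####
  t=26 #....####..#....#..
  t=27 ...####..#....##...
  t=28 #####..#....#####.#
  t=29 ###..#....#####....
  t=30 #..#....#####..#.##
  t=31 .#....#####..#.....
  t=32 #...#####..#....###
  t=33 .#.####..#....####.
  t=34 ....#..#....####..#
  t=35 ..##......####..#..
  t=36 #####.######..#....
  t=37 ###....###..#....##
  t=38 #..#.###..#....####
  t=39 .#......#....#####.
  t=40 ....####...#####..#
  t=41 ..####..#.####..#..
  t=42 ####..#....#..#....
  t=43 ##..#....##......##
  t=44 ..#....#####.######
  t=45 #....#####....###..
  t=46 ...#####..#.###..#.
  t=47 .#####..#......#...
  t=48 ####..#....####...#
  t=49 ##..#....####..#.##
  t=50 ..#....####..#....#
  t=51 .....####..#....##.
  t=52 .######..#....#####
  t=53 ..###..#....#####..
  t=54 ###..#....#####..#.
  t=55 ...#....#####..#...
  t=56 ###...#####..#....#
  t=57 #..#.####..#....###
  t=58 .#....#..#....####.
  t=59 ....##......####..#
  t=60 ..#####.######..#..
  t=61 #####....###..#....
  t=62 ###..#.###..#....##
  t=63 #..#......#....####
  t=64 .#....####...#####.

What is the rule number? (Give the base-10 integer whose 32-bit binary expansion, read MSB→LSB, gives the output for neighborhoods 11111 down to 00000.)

  ##### -> #   bit 31 = 1  t=2,i=11
  ####. -> .   bit 30 = 0  t=2,i=13
  ###.# -> .   bit 29 = 0  t=5,i=1
  ###.. -> .   bit 28 = 0  t=2,i=1
  ##.## -> .   bit 27 = 0  t=0,i=17
  ##.#. -> .   bit 26 = 0  t=0,i=1
  ##..# -> #   bit 25 = 1  t=2,i=2
  ##... -> #   bit 24 = 1  t=2,i=15
  #.### -> .   bit 23 = 0  t=6,i=7
  #.##. -> .   bit 22 = 0  t=0,i=18
  #.#.# -> #   bit 21 = 1  t=0,i=2
  #.#.. -> #   bit 20 = 1  t=0,i=6
  #..## -> .   bit 19 = 0  t=0,i=14
  #..#. -> .   bit 18 = 0  t=0,i=8
  #...# -> .   bit 17 = 0  t=2,i=16
  #.... -> .   bit 16 = 0  t=1,i=8
  .#### -> #   bit 15 = 1  t=2,i=10
  .###. -> .   bit 14 = 0  t=2,i=0
  .##.# -> .   bit 13 = 0  t=0,i=0
  .##.. -> #   bit 12 = 1  t=3,i=18
  .#.## -> .   bit 11 = 0  t=3,i=16
  .#.#. -> .   bit 10 = 0  t=0,i=3
  .#..# -> .   bit 9 = 0  t=0,i=7
  .#... -> .   bit 8 = 0  t=1,i=7
  ..### -> #   bit 7 = 1  t=2,i=9
  ..##. -> #   bit 6 = 1  t=0,i=15
  ..#.# -> .   bit 5 = 0  t=1,i=2
  ..#.. -> .   bit 4 = 0  t=0,i=9
  ...## -> #   bit 3 = 1  t=2,i=17
  ...#. -> #   bit 2 = 1  t=1,i=1
  ....# -> #   bit 1 = 1  t=1,i=0
  ..... -> #   bit 0 = 1  t=1,i=9
  bits 10000011001100001001000011001111 = 2200998095

2200998095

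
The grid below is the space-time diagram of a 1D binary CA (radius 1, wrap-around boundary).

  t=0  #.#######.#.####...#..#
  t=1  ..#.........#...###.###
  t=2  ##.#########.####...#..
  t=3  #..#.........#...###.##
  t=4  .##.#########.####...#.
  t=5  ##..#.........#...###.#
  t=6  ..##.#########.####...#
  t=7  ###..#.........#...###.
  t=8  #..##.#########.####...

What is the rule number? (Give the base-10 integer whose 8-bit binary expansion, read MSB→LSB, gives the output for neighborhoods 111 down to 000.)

27

  ###|.  b7=0 t=0,i=3
  ##.|.  b6=0 t=0,i=0
  #.#|.  b5=0 t=0,i=1
  #..|#  b4=1 t=0,i=16
  .##|#  b3=1 t=0,i=2
  .#.|.  b2=0 t=0,i=10
  ..#|#  b1=1 t=0,i=18
  ...|#  b0=1 t=0,i=17
  bits 00011011 = 27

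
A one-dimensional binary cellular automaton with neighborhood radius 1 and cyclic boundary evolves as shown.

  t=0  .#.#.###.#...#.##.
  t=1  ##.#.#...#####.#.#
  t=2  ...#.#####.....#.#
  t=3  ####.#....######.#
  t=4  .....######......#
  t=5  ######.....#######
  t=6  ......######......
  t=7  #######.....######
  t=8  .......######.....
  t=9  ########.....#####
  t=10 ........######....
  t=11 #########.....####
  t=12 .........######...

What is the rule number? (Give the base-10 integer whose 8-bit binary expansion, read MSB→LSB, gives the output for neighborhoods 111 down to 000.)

  [7] ### => .  t=0,i=6
  [6] ##. => .  t=0,i=7
  [5] #.# => .  t=0,i=2
  [4] #.. => #  t=0,i=10
  [3] .## => #  t=0,i=5
  [2] .#. => #  t=0,i=1
  [1] ..# => #  t=0,i=0
  [0] ... => #  t=0,i=11
  bits 00011111 = 31

31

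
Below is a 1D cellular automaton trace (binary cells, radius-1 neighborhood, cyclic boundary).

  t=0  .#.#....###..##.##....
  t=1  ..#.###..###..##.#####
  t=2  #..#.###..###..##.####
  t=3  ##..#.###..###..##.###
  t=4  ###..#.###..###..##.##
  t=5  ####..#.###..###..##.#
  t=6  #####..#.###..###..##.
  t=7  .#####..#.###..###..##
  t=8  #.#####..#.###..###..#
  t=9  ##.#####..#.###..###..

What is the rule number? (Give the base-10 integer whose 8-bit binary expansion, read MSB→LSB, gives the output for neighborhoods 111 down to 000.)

  nb ###: next=#  (t=0,i=9, bit7=1)
  nb ##.: next=#  (t=0,i=10, bit6=1)
  nb #.#: next=#  (t=0,i=2, bit5=1)
  nb #..: next=#  (t=0,i=4, bit4=1)
  nb .##: next=.  (t=0,i=8, bit3=0)
  nb .#.: next=.  (t=0,i=1, bit2=0)
  nb ..#: next=.  (t=0,i=0, bit1=0)
  nb ...: next=#  (t=0,i=5, bit0=1)
  bits 11110001 = 241

241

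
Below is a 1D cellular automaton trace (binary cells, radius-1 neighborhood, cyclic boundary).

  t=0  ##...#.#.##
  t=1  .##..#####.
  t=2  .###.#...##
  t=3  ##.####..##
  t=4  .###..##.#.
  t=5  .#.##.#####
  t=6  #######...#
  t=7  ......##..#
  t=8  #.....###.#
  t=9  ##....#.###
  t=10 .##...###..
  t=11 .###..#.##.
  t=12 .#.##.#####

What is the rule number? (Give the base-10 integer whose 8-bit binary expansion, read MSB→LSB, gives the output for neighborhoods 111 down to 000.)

124

  ###|.  b7=0 t=0,i=0
  ##.|#  b6=1 t=0,i=1
  #.#|#  b5=1 t=0,i=6
  #..|#  b4=1 t=0,i=2
  .##|#  b3=1 t=0,i=9
  .#.|#  b2=1 t=0,i=5
  ..#|.  b1=0 t=0,i=4
  ...|.  b0=0 t=0,i=3
  bits 01111100 = 124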